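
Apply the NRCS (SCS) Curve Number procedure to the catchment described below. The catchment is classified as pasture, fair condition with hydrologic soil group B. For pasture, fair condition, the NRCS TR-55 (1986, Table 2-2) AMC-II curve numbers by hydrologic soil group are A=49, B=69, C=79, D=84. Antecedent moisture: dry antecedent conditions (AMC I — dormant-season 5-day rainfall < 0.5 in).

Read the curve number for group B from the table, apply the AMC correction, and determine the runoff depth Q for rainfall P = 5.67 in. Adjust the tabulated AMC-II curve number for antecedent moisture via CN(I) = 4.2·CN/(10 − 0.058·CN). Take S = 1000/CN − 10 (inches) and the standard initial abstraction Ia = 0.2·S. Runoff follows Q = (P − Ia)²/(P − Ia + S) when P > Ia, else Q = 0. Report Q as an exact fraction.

Q = 261717165889/298723376700 in ≈ 0.876 in

NRCS table: pasture, fair condition, soil group B → CN(II) = 69
CN(I) from CN(II)=69: (4.2·69)/(10 − 0.058·69) = 144900/2999 ≈ 48.316
Retention S: 1000/CN − 10 with CN=48.316 → S = 15500/1449 ≈ 10.697 in
Initial abstraction Ia = S/5 = (15500/1449)/5 = 3100/1449 ≈ 2.139 in
Excess rainfall: 5.670 − 2.139 = 3.531 in; P > Ia so Q > 0
Q: (511583/144900)² ÷ (2061583/144900) = 261717165889/298723376700 in (≈ 0.876 in)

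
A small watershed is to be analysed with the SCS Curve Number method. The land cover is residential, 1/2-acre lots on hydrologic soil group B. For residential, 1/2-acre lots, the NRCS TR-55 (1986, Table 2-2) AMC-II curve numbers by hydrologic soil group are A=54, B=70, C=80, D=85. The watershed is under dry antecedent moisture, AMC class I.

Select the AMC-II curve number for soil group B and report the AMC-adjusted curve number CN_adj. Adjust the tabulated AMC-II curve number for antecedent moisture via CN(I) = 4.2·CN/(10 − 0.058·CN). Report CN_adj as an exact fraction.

NRCS table: residential, 1/2-acre lots, soil group B → CN(II) = 70
CN(I) from CN(II)=70: (4.2·70)/(10 − 0.058·70) = 4900/99 ≈ 49.495

CN_adj = 4900/99 ≈ 49.495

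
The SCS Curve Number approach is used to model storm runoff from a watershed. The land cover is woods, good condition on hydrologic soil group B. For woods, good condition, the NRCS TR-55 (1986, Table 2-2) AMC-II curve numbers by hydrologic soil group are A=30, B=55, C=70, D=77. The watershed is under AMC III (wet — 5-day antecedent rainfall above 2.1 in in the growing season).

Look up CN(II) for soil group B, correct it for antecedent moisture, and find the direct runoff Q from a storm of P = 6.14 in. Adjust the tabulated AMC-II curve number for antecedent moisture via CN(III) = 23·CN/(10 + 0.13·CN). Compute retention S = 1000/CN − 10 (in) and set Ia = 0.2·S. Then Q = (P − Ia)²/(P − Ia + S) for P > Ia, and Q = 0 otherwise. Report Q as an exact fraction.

NRCS table: woods, good condition, soil group B → CN(II) = 55
Adjust CN=55 to AMC III: 23·55/(10 + 0.13·55) → 1265 ÷ (343/20) = 25300/343 ≈ 73.761
S = 1000/(25300/343) − 10 = 900/253 in ≈ 3.557 in
Ia = 0.2S: 0.2·3.557 = 0.711 in (exactly 180/253)
Excess rainfall: 6.140 − 0.711 = 5.429 in; P > Ia so Q > 0
Runoff Q = (P−Ia)²/(P−Ia+S) = (5.429)²/(5.429+3.557) = 4715706241/1437938150 ≈ 3.279 in

Q = 4715706241/1437938150 in ≈ 3.279 in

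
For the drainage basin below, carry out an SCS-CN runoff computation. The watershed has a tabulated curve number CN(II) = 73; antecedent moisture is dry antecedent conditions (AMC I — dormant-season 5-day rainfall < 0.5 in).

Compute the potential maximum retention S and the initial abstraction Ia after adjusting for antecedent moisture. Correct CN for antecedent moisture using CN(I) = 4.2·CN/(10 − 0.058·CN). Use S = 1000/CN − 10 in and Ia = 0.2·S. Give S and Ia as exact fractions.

S = 4500/511 in ≈ 8.806 in; Ia = 900/511 in ≈ 1.761 in

CN(I) from CN(II)=73: (4.2·73)/(10 − 0.058·73) = 51100/961 ≈ 53.174
Retention S: 1000/CN − 10 with CN=53.174 → S = 4500/511 ≈ 8.806 in
Initial abstraction Ia = S/5 = (4500/511)/5 = 900/511 ≈ 1.761 in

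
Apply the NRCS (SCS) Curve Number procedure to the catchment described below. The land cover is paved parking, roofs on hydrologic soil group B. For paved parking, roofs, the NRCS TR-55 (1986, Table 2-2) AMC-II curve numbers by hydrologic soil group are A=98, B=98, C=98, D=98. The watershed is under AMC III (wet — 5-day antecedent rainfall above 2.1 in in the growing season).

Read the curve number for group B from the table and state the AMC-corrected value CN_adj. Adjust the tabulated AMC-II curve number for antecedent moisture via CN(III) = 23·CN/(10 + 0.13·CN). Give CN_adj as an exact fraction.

NRCS table: paved parking, roofs, soil group B → CN(II) = 98
Wet (AMC III): CN(III) = 23·98/(10 + 0.13·98) = 2254/(1137/50) = 112700/1137 ≈ 99.120

CN_adj = 112700/1137 ≈ 99.120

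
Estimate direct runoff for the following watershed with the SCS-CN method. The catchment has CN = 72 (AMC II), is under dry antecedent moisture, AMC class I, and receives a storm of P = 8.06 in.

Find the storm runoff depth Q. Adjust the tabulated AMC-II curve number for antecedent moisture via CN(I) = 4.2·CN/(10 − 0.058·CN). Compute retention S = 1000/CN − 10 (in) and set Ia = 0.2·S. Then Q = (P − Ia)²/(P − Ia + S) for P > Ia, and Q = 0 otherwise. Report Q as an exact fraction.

Q = 70241161/28189350 in ≈ 2.492 in

Dry (AMC I): CN(I) = 4.2·72/(10 − 0.058·72) = (1512/5)/(728/125) = 675/13 ≈ 51.923
S = 1000/(675/13) − 10 = 250/27 in ≈ 9.259 in
Ia = 0.2·(250/27) = 50/27 in ≈ 1.852 in
P − Ia = 8.060 − 1.852 = 8381/1350 ≈ 6.208 in (> 0, runoff occurs)
Runoff Q = (P−Ia)²/(P−Ia+S) = (6.208)²/(6.208+9.259) = 70241161/28189350 ≈ 2.492 in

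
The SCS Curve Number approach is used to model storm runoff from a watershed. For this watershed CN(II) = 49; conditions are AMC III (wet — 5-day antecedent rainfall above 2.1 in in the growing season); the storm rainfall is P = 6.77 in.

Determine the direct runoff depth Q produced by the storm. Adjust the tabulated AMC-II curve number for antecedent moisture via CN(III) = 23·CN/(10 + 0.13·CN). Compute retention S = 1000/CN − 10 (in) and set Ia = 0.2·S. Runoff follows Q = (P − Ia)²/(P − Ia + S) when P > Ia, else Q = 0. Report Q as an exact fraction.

Q = 436893238441/131969333300 in ≈ 3.311 in

Adjust CN=49 to AMC III: 23·49/(10 + 0.13·49) → 1127 ÷ (1637/100) = 112700/1637 ≈ 68.845
S = 1000/(112700/1637) − 10 = 5100/1127 in ≈ 4.525 in
Ia = 0.2S: 0.2·4.525 = 0.905 in (exactly 1020/1127)
Excess rainfall: 6.770 − 0.905 = 5.865 in; P > Ia so Q > 0
Q = (660979/112700)²/((660979/112700) + 5100/1127) = (436893238441/12701290000)/(1170979/112700) = 436893238441/131969333300 in ≈ 3.311 in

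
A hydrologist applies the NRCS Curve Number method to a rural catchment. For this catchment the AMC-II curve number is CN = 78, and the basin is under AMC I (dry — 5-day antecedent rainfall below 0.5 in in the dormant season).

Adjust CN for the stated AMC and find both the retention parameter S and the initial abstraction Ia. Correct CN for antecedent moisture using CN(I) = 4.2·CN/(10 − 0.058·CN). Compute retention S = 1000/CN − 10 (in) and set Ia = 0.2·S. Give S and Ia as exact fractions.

S = 5500/819 in ≈ 6.716 in; Ia = 1100/819 in ≈ 1.343 in

CN(I) from CN(II)=78: (4.2·78)/(10 − 0.058·78) = 81900/1369 ≈ 59.825
S = 1000/(81900/1369) − 10 = 5500/819 in ≈ 6.716 in
Ia = 0.2S: 0.2·6.716 = 1.343 in (exactly 1100/819)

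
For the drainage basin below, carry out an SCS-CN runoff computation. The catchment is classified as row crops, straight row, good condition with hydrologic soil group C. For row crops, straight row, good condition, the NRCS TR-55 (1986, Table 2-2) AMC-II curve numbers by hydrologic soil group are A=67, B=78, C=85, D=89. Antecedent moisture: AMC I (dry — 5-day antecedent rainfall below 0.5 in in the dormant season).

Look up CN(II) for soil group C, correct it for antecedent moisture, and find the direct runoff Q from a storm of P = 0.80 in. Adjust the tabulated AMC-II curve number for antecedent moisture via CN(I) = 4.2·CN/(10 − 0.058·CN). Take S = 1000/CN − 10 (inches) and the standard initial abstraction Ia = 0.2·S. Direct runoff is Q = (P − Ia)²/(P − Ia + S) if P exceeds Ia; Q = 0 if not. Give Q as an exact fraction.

Q = 0 in ≈ 0.000 in

NRCS table: row crops, straight row, good condition, soil group C → CN(II) = 85
Adjust CN=85 to AMC I: 4.2·85/(10 − 0.058·85) → 357 ÷ (507/100) = 11900/169 ≈ 70.414
S = 1000/(11900/169) − 10 = 500/119 in ≈ 4.202 in
Initial abstraction Ia = S/5 = (500/119)/5 = 100/119 ≈ 0.840 in
P = 0.800 ≤ Ia = 0.840 in: entire storm abstracted, Q = 0.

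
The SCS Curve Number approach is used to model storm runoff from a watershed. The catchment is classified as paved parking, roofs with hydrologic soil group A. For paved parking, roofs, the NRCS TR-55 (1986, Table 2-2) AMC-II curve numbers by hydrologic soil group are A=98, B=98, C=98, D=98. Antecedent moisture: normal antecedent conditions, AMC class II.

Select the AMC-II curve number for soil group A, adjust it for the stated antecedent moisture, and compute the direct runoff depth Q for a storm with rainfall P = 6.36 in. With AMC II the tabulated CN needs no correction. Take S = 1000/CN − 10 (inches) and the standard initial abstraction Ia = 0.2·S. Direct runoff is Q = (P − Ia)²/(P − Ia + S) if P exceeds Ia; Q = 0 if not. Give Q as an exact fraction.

Q = 59923081/9788975 in ≈ 6.121 in

NRCS table: paved parking, roofs, soil group A → CN(II) = 98
AMC II — tabulated CN = 98 applies directly.
Retention S: 1000/CN − 10 with CN=98.000 → S = 10/49 ≈ 0.204 in
Ia = 0.2S: 0.2·0.204 = 0.041 in (exactly 2/49)
Since P=6.360 > Ia=0.041: effective rainfall P−Ia = 7741/1225 in
Runoff Q = (P−Ia)²/(P−Ia+S) = (6.319)²/(6.319+0.204) = 59923081/9788975 ≈ 6.121 in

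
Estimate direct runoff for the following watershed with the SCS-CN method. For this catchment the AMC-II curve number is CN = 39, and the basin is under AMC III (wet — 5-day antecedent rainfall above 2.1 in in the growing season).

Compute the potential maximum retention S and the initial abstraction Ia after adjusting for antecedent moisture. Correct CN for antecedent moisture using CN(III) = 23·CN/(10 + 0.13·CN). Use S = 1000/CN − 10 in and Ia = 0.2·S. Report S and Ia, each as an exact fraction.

Wet (AMC III): CN(III) = 23·39/(10 + 0.13·39) = 897/(1507/100) = 89700/1507 ≈ 59.522
Max retention: S = 1000/(89700/1507) − 10 = 6100/897 in (≈ 6.800 in)
Initial abstraction Ia = S/5 = (6100/897)/5 = 1220/897 ≈ 1.360 in

S = 6100/897 in ≈ 6.800 in; Ia = 1220/897 in ≈ 1.360 in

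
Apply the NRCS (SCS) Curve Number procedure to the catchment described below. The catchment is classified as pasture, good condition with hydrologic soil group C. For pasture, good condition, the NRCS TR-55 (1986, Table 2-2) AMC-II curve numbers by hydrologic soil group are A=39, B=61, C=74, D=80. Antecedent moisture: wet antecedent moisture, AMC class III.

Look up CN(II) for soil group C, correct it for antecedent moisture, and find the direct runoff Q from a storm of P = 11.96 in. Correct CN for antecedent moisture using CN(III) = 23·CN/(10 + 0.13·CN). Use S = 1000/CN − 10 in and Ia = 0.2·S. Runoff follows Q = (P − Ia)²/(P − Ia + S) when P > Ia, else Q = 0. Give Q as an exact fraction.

NRCS table: pasture, good condition, soil group C → CN(II) = 74
Wet (AMC III): CN(III) = 23·74/(10 + 0.13·74) = 1702/(981/50) = 85100/981 ≈ 86.748
Max retention: S = 1000/(85100/981) − 10 = 1300/851 in (≈ 1.528 in)
Ia = 0.2S: 0.2·1.528 = 0.306 in (exactly 260/851)
P − Ia = 11.960 − 0.306 = 247949/21275 ≈ 11.654 in (> 0, runoff occurs)
Q: (247949/21275)² ÷ (280449/21275) = 4729131277/458965575 in (≈ 10.304 in)

Q = 4729131277/458965575 in ≈ 10.304 in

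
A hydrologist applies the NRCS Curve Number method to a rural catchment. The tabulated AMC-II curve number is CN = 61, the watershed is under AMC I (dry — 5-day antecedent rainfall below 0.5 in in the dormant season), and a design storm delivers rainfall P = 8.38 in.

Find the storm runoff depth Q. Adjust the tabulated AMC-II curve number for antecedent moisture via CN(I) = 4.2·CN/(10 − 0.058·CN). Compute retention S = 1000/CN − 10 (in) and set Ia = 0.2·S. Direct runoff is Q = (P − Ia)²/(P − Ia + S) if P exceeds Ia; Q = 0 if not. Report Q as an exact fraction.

Q = 12976171569/9370792550 in ≈ 1.385 in

Dry (AMC I): CN(I) = 4.2·61/(10 − 0.058·61) = (1281/5)/(3231/500) = 42700/1077 ≈ 39.647
Retention S: 1000/CN − 10 with CN=39.647 → S = 6500/427 ≈ 15.222 in
Ia = 0.2·(6500/427) = 1300/427 in ≈ 3.044 in
Excess rainfall: 8.380 − 3.044 = 5.336 in; P > Ia so Q > 0
Runoff Q = (P−Ia)²/(P−Ia+S) = (5.336)²/(5.336+15.222) = 12976171569/9370792550 ≈ 1.385 in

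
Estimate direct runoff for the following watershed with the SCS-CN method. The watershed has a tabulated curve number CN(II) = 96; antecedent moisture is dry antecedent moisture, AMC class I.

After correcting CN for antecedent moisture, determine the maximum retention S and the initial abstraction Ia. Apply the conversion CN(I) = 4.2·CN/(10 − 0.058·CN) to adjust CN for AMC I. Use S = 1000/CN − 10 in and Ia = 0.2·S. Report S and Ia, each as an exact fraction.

S = 125/126 in ≈ 0.992 in; Ia = 25/126 in ≈ 0.198 in

CN(I) from CN(II)=96: (4.2·96)/(10 − 0.058·96) = 25200/277 ≈ 90.975
Max retention: S = 1000/(25200/277) − 10 = 125/126 in (≈ 0.992 in)
Ia = 0.2·(125/126) = 25/126 in ≈ 0.198 in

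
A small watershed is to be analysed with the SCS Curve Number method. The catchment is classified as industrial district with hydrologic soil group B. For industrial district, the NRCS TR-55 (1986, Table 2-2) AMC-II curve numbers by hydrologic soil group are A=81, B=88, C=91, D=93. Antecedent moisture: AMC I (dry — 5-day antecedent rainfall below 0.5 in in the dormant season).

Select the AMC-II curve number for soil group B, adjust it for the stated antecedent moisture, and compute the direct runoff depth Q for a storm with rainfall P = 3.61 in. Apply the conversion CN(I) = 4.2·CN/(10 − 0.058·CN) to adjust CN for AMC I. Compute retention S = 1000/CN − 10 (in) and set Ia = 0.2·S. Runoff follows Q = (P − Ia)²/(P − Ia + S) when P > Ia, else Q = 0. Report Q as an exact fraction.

NRCS table: industrial district, soil group B → CN(II) = 88
Dry (AMC I): CN(I) = 4.2·88/(10 − 0.058·88) = (1848/5)/(612/125) = 3850/51 ≈ 75.490
S = 1000/(3850/51) − 10 = 250/77 in ≈ 3.247 in
Ia = 0.2·(250/77) = 50/77 in ≈ 0.649 in
Since P=3.610 > Ia=0.649: effective rainfall P−Ia = 22797/7700 in
Q = (22797/7700)²/((22797/7700) + 250/77) = (519703209/59290000)/(47797/7700) = 519703209/368036900 in ≈ 1.412 in

Q = 519703209/368036900 in ≈ 1.412 in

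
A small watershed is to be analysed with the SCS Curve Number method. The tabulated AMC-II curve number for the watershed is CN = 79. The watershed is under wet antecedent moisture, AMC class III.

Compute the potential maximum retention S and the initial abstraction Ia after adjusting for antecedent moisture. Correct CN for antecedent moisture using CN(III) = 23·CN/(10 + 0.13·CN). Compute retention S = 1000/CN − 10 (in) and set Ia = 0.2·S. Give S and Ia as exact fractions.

S = 2100/1817 in ≈ 1.156 in; Ia = 420/1817 in ≈ 0.231 in

CN(III) from CN(II)=79: (23·79)/(10 + 0.13·79) = 181700/2027 ≈ 89.640
Max retention: S = 1000/(181700/2027) − 10 = 2100/1817 in (≈ 1.156 in)
Initial abstraction Ia = S/5 = (2100/1817)/5 = 420/1817 ≈ 0.231 in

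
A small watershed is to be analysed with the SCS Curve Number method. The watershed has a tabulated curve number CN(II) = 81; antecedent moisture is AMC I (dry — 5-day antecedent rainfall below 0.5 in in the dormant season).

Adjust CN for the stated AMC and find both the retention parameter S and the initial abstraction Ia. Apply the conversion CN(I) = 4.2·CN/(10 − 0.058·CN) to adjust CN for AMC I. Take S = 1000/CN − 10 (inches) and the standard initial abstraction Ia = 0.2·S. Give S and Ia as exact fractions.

Adjust CN=81 to AMC I: 4.2·81/(10 − 0.058·81) → (1701/5) ÷ (2651/500) = 170100/2651 ≈ 64.164
Max retention: S = 1000/(170100/2651) − 10 = 9500/1701 in (≈ 5.585 in)
Initial abstraction Ia = S/5 = (9500/1701)/5 = 1900/1701 ≈ 1.117 in

S = 9500/1701 in ≈ 5.585 in; Ia = 1900/1701 in ≈ 1.117 in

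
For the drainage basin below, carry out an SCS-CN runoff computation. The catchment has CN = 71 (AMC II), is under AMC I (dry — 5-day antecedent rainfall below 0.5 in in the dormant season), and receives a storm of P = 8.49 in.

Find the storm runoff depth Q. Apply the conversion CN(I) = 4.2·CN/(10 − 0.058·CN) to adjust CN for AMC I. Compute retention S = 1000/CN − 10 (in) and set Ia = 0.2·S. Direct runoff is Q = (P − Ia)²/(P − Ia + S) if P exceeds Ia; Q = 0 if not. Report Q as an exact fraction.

Dry (AMC I): CN(I) = 4.2·71/(10 − 0.058·71) = (1491/5)/(2941/500) = 149100/2941 ≈ 50.697
S = 1000/(149100/2941) − 10 = 14500/1491 in ≈ 9.725 in
Ia = 0.2S: 0.2·9.725 = 1.945 in (exactly 2900/1491)
P − Ia = 8.490 − 1.945 = 975859/149100 ≈ 6.545 in (> 0, runoff occurs)
Q = (975859/149100)²/((975859/149100) + 14500/1491) = (952300787881/22230810000)/(2425859/149100) = 952300787881/361695576900 in ≈ 2.633 in

Q = 952300787881/361695576900 in ≈ 2.633 in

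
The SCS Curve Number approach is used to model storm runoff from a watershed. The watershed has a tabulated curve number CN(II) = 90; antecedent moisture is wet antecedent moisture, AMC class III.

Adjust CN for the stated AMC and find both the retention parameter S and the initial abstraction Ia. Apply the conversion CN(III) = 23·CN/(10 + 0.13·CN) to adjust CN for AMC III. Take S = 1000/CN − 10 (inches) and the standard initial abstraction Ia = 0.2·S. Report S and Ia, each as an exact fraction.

Adjust CN=90 to AMC III: 23·90/(10 + 0.13·90) → 2070 ÷ (217/10) = 20700/217 ≈ 95.392
Retention S: 1000/CN − 10 with CN=95.392 → S = 100/207 ≈ 0.483 in
Ia = 0.2S: 0.2·0.483 = 0.097 in (exactly 20/207)

S = 100/207 in ≈ 0.483 in; Ia = 20/207 in ≈ 0.097 in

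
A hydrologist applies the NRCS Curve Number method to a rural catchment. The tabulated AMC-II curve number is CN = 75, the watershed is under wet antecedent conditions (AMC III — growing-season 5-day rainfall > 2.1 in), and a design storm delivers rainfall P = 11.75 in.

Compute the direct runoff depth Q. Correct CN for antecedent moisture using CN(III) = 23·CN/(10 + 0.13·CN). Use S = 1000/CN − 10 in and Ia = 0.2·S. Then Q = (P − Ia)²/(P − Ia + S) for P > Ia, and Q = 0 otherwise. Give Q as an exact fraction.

Q = 10004569/983388 in ≈ 10.174 in

Wet (AMC III): CN(III) = 23·75/(10 + 0.13·75) = 1725/(79/4) = 6900/79 ≈ 87.342
Retention S: 1000/CN − 10 with CN=87.342 → S = 100/69 ≈ 1.449 in
Ia = 0.2·(100/69) = 20/69 in ≈ 0.290 in
P − Ia = 11.750 − 0.290 = 3163/276 ≈ 11.460 in (> 0, runoff occurs)
Q: (3163/276)² ÷ (3563/276) = 10004569/983388 in (≈ 10.174 in)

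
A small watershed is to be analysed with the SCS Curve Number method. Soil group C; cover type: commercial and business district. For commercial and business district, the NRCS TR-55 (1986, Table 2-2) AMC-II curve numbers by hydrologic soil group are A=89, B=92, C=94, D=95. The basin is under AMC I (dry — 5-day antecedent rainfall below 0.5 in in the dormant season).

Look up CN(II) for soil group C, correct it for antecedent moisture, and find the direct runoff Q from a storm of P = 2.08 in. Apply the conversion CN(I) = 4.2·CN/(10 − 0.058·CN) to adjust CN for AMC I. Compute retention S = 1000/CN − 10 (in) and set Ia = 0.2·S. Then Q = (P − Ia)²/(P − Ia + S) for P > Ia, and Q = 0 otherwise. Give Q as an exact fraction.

NRCS table: commercial and business district, soil group C → CN(II) = 94
Dry (AMC I): CN(I) = 4.2·94/(10 − 0.058·94) = (1974/5)/(1137/250) = 32900/379 ≈ 86.807
Max retention: S = 1000/(32900/379) − 10 = 500/329 in (≈ 1.520 in)
Ia = 0.2·(500/329) = 100/329 in ≈ 0.304 in
P − Ia = 2.080 − 0.304 = 14608/8225 ≈ 1.776 in (> 0, runoff occurs)
Q: (14608/8225)² ÷ (27108/8225) = 53348416/55740825 in (≈ 0.957 in)

Q = 53348416/55740825 in ≈ 0.957 in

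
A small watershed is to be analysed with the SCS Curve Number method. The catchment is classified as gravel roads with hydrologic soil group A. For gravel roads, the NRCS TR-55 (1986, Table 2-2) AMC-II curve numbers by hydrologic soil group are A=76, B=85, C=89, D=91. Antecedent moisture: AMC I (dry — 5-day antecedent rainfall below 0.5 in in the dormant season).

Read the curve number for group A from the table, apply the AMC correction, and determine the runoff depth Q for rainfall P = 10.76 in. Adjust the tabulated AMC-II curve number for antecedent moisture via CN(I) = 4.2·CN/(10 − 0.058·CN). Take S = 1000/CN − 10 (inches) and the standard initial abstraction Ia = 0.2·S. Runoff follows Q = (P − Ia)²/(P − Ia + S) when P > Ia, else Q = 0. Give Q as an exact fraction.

NRCS table: gravel roads, soil group A → CN(II) = 76
CN(I) from CN(II)=76: (4.2·76)/(10 − 0.058·76) = 13300/233 ≈ 57.082
Retention S: 1000/CN − 10 with CN=57.082 → S = 1000/133 ≈ 7.519 in
Ia = 0.2·(1000/133) = 200/133 in ≈ 1.504 in
P − Ia = 10.760 − 1.504 = 30777/3325 ≈ 9.256 in (> 0, runoff occurs)
Q: (30777/3325)² ÷ (55777/3325) = 947223729/185458525 in (≈ 5.107 in)

Q = 947223729/185458525 in ≈ 5.107 in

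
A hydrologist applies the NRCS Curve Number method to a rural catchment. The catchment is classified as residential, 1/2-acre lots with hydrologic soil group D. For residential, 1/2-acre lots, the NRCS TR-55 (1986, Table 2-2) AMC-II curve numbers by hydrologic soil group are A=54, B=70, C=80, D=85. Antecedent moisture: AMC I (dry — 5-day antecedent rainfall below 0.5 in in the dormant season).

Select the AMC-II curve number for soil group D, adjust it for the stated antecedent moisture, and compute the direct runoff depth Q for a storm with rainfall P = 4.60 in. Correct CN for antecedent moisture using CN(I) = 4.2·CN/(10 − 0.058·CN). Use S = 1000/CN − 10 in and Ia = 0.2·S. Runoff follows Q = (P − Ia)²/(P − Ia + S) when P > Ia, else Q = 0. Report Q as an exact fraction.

NRCS table: residential, 1/2-acre lots, soil group D → CN(II) = 85
Adjust CN=85 to AMC I: 4.2·85/(10 − 0.058·85) → 357 ÷ (507/100) = 11900/169 ≈ 70.414
Retention S: 1000/CN − 10 with CN=70.414 → S = 500/119 ≈ 4.202 in
Initial abstraction Ia = S/5 = (500/119)/5 = 100/119 ≈ 0.840 in
P − Ia = 4.600 − 0.840 = 2237/595 ≈ 3.760 in (> 0, runoff occurs)
Runoff Q = (P−Ia)²/(P−Ia+S) = (3.760)²/(3.760+4.202) = 5004169/2818515 ≈ 1.775 in

Q = 5004169/2818515 in ≈ 1.775 in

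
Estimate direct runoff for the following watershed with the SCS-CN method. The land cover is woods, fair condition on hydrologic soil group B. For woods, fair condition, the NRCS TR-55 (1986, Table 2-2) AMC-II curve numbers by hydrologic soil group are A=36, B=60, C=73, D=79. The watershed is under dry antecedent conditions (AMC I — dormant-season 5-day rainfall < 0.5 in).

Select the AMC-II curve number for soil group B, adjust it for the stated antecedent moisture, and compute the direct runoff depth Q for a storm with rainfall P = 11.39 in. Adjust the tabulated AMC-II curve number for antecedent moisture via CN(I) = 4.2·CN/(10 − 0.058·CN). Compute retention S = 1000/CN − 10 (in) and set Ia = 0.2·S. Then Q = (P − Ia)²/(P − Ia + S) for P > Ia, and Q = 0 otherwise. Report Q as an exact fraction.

NRCS table: woods, fair condition, soil group B → CN(II) = 60
CN(I) from CN(II)=60: (4.2·60)/(10 − 0.058·60) = 6300/163 ≈ 38.650
Retention S: 1000/CN − 10 with CN=38.650 → S = 1000/63 ≈ 15.873 in
Ia = 0.2·(1000/63) = 200/63 in ≈ 3.175 in
Excess rainfall: 11.390 − 3.175 = 8.215 in; P > Ia so Q > 0
Runoff Q = (P−Ia)²/(P−Ia+S) = (8.215)²/(8.215+15.873) = 2678787049/956069100 ≈ 2.802 in

Q = 2678787049/956069100 in ≈ 2.802 in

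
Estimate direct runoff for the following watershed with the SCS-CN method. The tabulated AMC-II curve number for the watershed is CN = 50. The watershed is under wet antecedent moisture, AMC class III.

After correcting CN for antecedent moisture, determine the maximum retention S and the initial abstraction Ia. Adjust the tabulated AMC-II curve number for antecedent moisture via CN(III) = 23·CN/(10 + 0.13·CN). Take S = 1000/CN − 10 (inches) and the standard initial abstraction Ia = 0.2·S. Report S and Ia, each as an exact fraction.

S = 100/23 in ≈ 4.348 in; Ia = 20/23 in ≈ 0.870 in

Adjust CN=50 to AMC III: 23·50/(10 + 0.13·50) → 1150 ÷ (33/2) = 2300/33 ≈ 69.697
Retention S: 1000/CN − 10 with CN=69.697 → S = 100/23 ≈ 4.348 in
Ia = 0.2S: 0.2·4.348 = 0.870 in (exactly 20/23)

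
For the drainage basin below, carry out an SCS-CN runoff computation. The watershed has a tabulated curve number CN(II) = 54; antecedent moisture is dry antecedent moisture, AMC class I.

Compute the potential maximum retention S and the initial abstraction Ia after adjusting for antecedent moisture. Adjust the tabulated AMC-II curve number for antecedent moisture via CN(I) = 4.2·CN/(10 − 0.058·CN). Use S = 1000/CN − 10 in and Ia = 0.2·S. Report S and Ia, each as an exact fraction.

S = 11500/567 in ≈ 20.282 in; Ia = 2300/567 in ≈ 4.056 in

CN(I) from CN(II)=54: (4.2·54)/(10 − 0.058·54) = 56700/1717 ≈ 33.023
Max retention: S = 1000/(56700/1717) − 10 = 11500/567 in (≈ 20.282 in)
Ia = 0.2·(11500/567) = 2300/567 in ≈ 4.056 in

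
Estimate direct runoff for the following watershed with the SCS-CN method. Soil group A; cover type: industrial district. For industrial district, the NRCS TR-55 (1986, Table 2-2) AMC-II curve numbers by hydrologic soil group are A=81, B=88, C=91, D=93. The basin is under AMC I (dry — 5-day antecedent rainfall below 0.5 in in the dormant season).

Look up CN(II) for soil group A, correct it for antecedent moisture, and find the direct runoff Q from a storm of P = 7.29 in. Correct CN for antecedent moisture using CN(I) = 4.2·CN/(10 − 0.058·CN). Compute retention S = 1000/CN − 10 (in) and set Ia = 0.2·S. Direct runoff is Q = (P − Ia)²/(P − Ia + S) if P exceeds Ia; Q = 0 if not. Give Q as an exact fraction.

Q = 1102560900841/340204932900 in ≈ 3.241 in

NRCS table: industrial district, soil group A → CN(II) = 81
Adjust CN=81 to AMC I: 4.2·81/(10 − 0.058·81) → (1701/5) ÷ (2651/500) = 170100/2651 ≈ 64.164
Retention S: 1000/CN − 10 with CN=64.164 → S = 9500/1701 ≈ 5.585 in
Ia = 0.2·(9500/1701) = 1900/1701 in ≈ 1.117 in
P − Ia = 7.290 − 1.117 = 1050029/170100 ≈ 6.173 in (> 0, runoff occurs)
Q = (1050029/170100)²/((1050029/170100) + 9500/1701) = (1102560900841/28934010000)/(2000029/170100) = 1102560900841/340204932900 in ≈ 3.241 in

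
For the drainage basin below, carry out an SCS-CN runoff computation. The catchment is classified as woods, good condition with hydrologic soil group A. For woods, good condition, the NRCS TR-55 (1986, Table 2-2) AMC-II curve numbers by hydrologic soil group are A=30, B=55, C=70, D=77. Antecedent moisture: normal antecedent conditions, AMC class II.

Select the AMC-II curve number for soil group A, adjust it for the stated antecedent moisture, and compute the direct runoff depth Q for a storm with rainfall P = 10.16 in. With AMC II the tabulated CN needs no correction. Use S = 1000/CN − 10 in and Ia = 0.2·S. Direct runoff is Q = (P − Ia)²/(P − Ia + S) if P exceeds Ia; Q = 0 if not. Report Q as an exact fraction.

Q = 84872/81075 in ≈ 1.047 in

NRCS table: woods, good condition, soil group A → CN(II) = 30
Average conditions: CN = 30 (no AMC adjustment).
S = 1000/30 − 10 = 70/3 in ≈ 23.333 in
Initial abstraction Ia = S/5 = (70/3)/5 = 14/3 ≈ 4.667 in
P − Ia = 10.160 − 4.667 = 412/75 ≈ 5.493 in (> 0, runoff occurs)
Q = (412/75)²/((412/75) + 70/3) = (169744/5625)/(2162/75) = 84872/81075 in ≈ 1.047 in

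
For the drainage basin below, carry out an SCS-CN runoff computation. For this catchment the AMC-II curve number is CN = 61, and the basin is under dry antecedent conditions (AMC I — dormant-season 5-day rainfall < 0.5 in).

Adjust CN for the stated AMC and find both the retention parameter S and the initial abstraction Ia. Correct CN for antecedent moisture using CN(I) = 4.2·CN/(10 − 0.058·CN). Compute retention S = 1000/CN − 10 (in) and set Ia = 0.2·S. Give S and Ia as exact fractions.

CN(I) from CN(II)=61: (4.2·61)/(10 − 0.058·61) = 42700/1077 ≈ 39.647
Retention S: 1000/CN − 10 with CN=39.647 → S = 6500/427 ≈ 15.222 in
Ia = 0.2·(6500/427) = 1300/427 in ≈ 3.044 in

S = 6500/427 in ≈ 15.222 in; Ia = 1300/427 in ≈ 3.044 in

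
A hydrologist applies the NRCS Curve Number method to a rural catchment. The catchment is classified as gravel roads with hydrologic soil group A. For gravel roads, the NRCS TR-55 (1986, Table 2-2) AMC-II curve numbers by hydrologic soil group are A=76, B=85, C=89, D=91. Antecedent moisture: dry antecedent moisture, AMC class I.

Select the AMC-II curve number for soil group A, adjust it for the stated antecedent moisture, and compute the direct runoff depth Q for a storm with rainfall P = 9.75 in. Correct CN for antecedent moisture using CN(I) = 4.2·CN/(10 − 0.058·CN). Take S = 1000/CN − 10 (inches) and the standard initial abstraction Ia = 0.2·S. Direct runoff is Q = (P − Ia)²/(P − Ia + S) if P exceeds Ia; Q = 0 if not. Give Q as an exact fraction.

NRCS table: gravel roads, soil group A → CN(II) = 76
CN(I) from CN(II)=76: (4.2·76)/(10 − 0.058·76) = 13300/233 ≈ 57.082
S = 1000/(13300/233) − 10 = 1000/133 in ≈ 7.519 in
Ia = 0.2S: 0.2·7.519 = 1.504 in (exactly 200/133)
Since P=9.750 > Ia=1.504: effective rainfall P−Ia = 4387/532 in
Q = (4387/532)²/((4387/532) + 1000/133) = (19245769/283024)/(8387/532) = 19245769/4461884 in ≈ 4.313 in

Q = 19245769/4461884 in ≈ 4.313 in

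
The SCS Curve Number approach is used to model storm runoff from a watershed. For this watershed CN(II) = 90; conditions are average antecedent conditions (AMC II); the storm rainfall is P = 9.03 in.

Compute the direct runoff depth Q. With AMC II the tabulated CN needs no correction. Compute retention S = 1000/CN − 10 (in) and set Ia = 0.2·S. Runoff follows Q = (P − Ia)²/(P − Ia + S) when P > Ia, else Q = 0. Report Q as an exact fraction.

Q = 62837329/8034300 in ≈ 7.821 in

Average conditions: CN = 90 (no AMC adjustment).
Max retention: S = 1000/90 − 10 = 10/9 in (≈ 1.111 in)
Ia = 0.2·(10/9) = 2/9 in ≈ 0.222 in
Excess rainfall: 9.030 − 0.222 = 8.808 in; P > Ia so Q > 0
Runoff Q = (P−Ia)²/(P−Ia+S) = (8.808)²/(8.808+1.111) = 62837329/8034300 ≈ 7.821 in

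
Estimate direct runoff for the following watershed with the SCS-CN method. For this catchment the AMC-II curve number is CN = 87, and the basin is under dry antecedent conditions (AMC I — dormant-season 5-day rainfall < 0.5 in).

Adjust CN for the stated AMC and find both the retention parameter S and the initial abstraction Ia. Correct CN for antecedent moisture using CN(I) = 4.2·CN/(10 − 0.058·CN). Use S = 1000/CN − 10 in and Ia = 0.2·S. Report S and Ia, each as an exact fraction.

Adjust CN=87 to AMC I: 4.2·87/(10 − 0.058·87) → (1827/5) ÷ (2477/500) = 182700/2477 ≈ 73.759
Max retention: S = 1000/(182700/2477) − 10 = 6500/1827 in (≈ 3.558 in)
Initial abstraction Ia = S/5 = (6500/1827)/5 = 1300/1827 ≈ 0.712 in

S = 6500/1827 in ≈ 3.558 in; Ia = 1300/1827 in ≈ 0.712 in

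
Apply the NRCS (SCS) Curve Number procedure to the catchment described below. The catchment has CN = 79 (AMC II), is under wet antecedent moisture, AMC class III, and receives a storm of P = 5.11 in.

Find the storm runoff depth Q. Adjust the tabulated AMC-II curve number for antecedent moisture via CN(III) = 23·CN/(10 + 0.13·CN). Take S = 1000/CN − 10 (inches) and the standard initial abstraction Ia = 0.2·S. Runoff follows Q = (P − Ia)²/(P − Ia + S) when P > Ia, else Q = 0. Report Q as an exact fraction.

Wet (AMC III): CN(III) = 23·79/(10 + 0.13·79) = 1817/(2027/100) = 181700/2027 ≈ 89.640
Max retention: S = 1000/(181700/2027) − 10 = 2100/1817 in (≈ 1.156 in)
Initial abstraction Ia = S/5 = (2100/1817)/5 = 420/1817 ≈ 0.231 in
Since P=5.110 > Ia=0.231: effective rainfall P−Ia = 886487/181700 in
Q: (886487/181700)² ÷ (1096487/181700) = 112265600167/28461669700 in (≈ 3.944 in)

Q = 112265600167/28461669700 in ≈ 3.944 in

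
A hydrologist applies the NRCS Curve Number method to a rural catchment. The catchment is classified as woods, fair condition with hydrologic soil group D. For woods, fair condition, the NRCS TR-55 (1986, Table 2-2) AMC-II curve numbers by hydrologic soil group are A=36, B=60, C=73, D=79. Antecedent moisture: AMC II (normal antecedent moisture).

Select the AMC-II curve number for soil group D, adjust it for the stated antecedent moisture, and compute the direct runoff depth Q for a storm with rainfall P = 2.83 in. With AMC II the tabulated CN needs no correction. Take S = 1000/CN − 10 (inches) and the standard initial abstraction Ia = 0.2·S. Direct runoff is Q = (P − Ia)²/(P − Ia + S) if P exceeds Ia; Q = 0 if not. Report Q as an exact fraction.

Q = 329676649/309340300 in ≈ 1.066 in

NRCS table: woods, fair condition, soil group D → CN(II) = 79
Average conditions: CN = 79 (no AMC adjustment).
S = 1000/79 − 10 = 210/79 in ≈ 2.658 in
Initial abstraction Ia = S/5 = (210/79)/5 = 42/79 ≈ 0.532 in
P − Ia = 2.830 − 0.532 = 18157/7900 ≈ 2.298 in (> 0, runoff occurs)
Runoff Q = (P−Ia)²/(P−Ia+S) = (2.298)²/(2.298+2.658) = 329676649/309340300 ≈ 1.066 in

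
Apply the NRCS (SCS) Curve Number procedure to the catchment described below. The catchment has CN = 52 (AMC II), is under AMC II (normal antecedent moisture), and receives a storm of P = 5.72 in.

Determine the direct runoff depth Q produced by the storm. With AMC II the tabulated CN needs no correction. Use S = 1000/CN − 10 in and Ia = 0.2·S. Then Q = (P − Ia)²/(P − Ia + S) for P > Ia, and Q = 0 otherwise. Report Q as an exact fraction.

Average conditions: CN = 52 (no AMC adjustment).
Max retention: S = 1000/52 − 10 = 120/13 in (≈ 9.231 in)
Ia = 0.2S: 0.2·9.231 = 1.846 in (exactly 24/13)
Since P=5.720 > Ia=1.846: effective rainfall P−Ia = 1259/325 in
Q = (1259/325)²/((1259/325) + 120/13) = (1585081/105625)/(4259/325) = 1585081/1384175 in ≈ 1.145 in

Q = 1585081/1384175 in ≈ 1.145 in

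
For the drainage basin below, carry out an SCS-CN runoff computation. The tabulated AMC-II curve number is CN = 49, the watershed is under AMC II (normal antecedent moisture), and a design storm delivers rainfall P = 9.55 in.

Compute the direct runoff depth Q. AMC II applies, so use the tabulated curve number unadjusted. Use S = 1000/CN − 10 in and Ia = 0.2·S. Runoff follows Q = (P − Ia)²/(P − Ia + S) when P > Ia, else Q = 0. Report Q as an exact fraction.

Q = 53567761/17168620 in ≈ 3.120 in

AMC II — tabulated CN = 49 applies directly.
Retention S: 1000/CN − 10 with CN=49.000 → S = 510/49 ≈ 10.408 in
Ia = 0.2·(510/49) = 102/49 in ≈ 2.082 in
Excess rainfall: 9.550 − 2.082 = 7.468 in; P > Ia so Q > 0
Q: (7319/980)² ÷ (17519/980) = 53567761/17168620 in (≈ 3.120 in)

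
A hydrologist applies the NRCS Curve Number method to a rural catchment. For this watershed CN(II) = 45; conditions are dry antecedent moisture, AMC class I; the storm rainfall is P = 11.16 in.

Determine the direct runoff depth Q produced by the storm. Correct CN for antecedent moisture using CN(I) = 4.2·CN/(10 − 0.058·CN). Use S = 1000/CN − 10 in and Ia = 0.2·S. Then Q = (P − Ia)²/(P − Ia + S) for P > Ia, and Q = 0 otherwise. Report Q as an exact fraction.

CN(I) from CN(II)=45: (4.2·45)/(10 − 0.058·45) = 18900/739 ≈ 25.575
S = 1000/(18900/739) − 10 = 5500/189 in ≈ 29.101 in
Initial abstraction Ia = S/5 = (5500/189)/5 = 1100/189 ≈ 5.820 in
Since P=11.160 > Ia=5.820: effective rainfall P−Ia = 25231/4725 in
Q = (25231/4725)²/((25231/4725) + 5500/189) = (636603361/22325625)/(162731/4725) = 636603361/768903975 in ≈ 0.828 in

Q = 636603361/768903975 in ≈ 0.828 in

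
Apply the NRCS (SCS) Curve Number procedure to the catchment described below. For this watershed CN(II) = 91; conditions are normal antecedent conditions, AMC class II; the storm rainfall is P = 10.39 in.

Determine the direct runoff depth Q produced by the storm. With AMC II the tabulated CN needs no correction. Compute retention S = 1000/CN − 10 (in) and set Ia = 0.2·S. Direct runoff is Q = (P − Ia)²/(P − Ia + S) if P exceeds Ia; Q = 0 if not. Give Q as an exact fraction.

CN(II) = 91; AMC II needs no correction.
S = 1000/91 − 10 = 90/91 in ≈ 0.989 in
Initial abstraction Ia = S/5 = (90/91)/5 = 18/91 ≈ 0.198 in
Since P=10.390 > Ia=0.198: effective rainfall P−Ia = 92749/9100 in
Q: (92749/9100)² ÷ (101749/9100) = 8602377001/925915900 in (≈ 9.291 in)

Q = 8602377001/925915900 in ≈ 9.291 in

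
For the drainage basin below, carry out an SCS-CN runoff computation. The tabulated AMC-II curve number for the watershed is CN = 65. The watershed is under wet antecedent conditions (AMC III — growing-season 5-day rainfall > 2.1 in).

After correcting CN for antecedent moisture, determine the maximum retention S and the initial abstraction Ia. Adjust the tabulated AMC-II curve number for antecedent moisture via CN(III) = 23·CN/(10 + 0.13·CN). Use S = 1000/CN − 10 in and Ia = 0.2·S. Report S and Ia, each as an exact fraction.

CN(III) from CN(II)=65: (23·65)/(10 + 0.13·65) = 29900/369 ≈ 81.030
Max retention: S = 1000/(29900/369) − 10 = 700/299 in (≈ 2.341 in)
Initial abstraction Ia = S/5 = (700/299)/5 = 140/299 ≈ 0.468 in

S = 700/299 in ≈ 2.341 in; Ia = 140/299 in ≈ 0.468 in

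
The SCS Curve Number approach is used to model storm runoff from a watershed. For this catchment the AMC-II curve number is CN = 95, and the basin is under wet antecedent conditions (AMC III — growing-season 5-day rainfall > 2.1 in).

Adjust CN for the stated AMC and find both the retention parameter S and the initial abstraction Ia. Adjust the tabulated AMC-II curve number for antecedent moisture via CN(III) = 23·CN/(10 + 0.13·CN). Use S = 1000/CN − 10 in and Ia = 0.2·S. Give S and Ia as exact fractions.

S = 100/437 in ≈ 0.229 in; Ia = 20/437 in ≈ 0.046 in

Adjust CN=95 to AMC III: 23·95/(10 + 0.13·95) → 2185 ÷ (447/20) = 43700/447 ≈ 97.763
Retention S: 1000/CN − 10 with CN=97.763 → S = 100/437 ≈ 0.229 in
Ia = 0.2S: 0.2·0.229 = 0.046 in (exactly 20/437)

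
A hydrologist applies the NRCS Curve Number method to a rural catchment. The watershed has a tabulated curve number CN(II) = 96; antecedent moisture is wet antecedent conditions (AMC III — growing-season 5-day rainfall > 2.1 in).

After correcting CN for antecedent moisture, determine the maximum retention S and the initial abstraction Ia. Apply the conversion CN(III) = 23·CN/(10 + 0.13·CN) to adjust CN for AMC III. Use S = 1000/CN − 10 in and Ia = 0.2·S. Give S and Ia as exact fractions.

Adjust CN=96 to AMC III: 23·96/(10 + 0.13·96) → 2208 ÷ (562/25) = 27600/281 ≈ 98.221
Retention S: 1000/CN − 10 with CN=98.221 → S = 25/138 ≈ 0.181 in
Ia = 0.2·(25/138) = 5/138 in ≈ 0.036 in

S = 25/138 in ≈ 0.181 in; Ia = 5/138 in ≈ 0.036 in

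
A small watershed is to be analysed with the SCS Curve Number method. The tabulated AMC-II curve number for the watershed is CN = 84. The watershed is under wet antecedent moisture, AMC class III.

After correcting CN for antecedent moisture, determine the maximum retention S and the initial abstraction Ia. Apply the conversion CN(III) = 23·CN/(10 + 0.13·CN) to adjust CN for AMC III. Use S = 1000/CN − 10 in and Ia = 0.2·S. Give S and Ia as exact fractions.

S = 400/483 in ≈ 0.828 in; Ia = 80/483 in ≈ 0.166 in

Wet (AMC III): CN(III) = 23·84/(10 + 0.13·84) = 1932/(523/25) = 48300/523 ≈ 92.352
Retention S: 1000/CN − 10 with CN=92.352 → S = 400/483 ≈ 0.828 in
Ia = 0.2·(400/483) = 80/483 in ≈ 0.166 in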